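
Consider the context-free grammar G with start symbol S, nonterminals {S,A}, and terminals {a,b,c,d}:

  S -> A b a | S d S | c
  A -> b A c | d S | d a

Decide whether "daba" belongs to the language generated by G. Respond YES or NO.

CNF form of G:
  S -> A X5 | S X6 | c
  A -> T0 X4 | T2 S | T2 T3
  T0 -> b
  T1 -> c
  T2 -> d
  T3 -> a
  X4 -> A T1
  X5 -> T0 T3
  X6 -> T2 S

CYK fill:
  cell(0,0) d: {T2}  orig:{}
  cell(1,1) a: {T3}  orig:{}
  cell(2,2) b: {T0}  orig:{}
  cell(3,3) a: {T3}  orig:{}
  cell(0,1) da: {A}
  cell(1,2) ab: ∅
  cell(2,3) ba: {X5}  orig:{}
  cell(0,2) dab: ∅
  cell(1,3) aba: ∅
  cell(0,3) daba: {S}

S ∈ T[0,3] ⇒ YES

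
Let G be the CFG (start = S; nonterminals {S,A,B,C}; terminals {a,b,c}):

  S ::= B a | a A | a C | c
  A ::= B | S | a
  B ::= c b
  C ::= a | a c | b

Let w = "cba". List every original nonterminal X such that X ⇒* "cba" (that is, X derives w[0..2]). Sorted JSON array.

CNF form of G:
  S -> B T0 | T0 A | T0 C | c
  A -> B T0 | T0 A | T0 C | T1 T2 | a | c
  B -> T1 T2
  C -> T0 T1 | a | b
  T0 -> a
  T1 -> c
  T2 -> b

CYK table (by increasing span) (cells [i..j] with 0 ≤ i ≤ j ≤ 2 only):
  cell(0,0) c: {A,S,T1}  orig:{A,S}
  cell(1,1) b: {C,T2}  orig:{C}
  cell(2,2) a: {A,C,T0}  orig:{A,C}
  cell(0,1) cb: {A,B}
  cell(1,2) ba: ∅
  cell(0,2) cba: {A,S}

Original NTs in T[0,2] deriving "cba": ["A", "S"]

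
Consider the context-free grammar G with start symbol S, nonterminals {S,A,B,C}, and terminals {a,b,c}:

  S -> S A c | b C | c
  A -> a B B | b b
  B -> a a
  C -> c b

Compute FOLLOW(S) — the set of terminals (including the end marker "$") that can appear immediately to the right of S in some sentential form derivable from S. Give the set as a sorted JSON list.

Compute FIRST by fixpoint:
round 1:
  A via A→a B B: +{a}
  A via A→b b: +{b}
  B via B→a a: +{a}
  C via C→c b: +{c}
  S via S→b C: +{b}
  S via S→c: +{c}
  S: {b,c}  A: {a,b}  B: {a}  C: {c}
round 2: (no change)
  S: {b,c}  A: {a,b}  B: {a}  C: {c}

FOLLOW sets:
seed FOLLOW(S) with $
round 1:
  A→a B B: FOLLOW(B) ⊇ FIRST(B) = {a}; new: +{a}
  S→S A c: FOLLOW(S) ⊇ FIRST(A) = {a,b}; new: +{a,b}
  S→S A c: FOLLOW(A) ⊇ FIRST(c) = {c}; new: +{c}
  S→b C: FOLLOW(C) ⊇ FOLLOW(S) ⊇ {$,a,b}; new: +{$,a,b}
  FOLLOW[S]={$,a,b}  FOLLOW[A]={c}  FOLLOW[B]={a}  FOLLOW[C]={$,a,b}
round 2:
  A→a B B: FOLLOW(B) ⊇ FOLLOW(A) ⊇ {c}; new: +{c}
  FOLLOW[S]={$,a,b}  FOLLOW[A]={c}  FOLLOW[B]={a,c}  FOLLOW[C]={$,a,b}
round 3: done
  FOLLOW[S]={$,a,b}  FOLLOW[A]={c}  FOLLOW[B]={a,c}  FOLLOW[C]={$,a,b}

FOLLOW(S) = ["$", "a", "b"]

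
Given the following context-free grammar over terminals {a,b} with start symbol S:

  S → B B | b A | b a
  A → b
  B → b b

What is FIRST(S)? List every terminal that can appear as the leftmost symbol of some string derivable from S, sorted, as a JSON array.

FIRST iteration:
round 1:
  A via A→b: +{b}
  B via B→b b: +{b}
  S via S→B B: +{b}
  S: {b}  A: {b}  B: {b}
round 2: (no change)
  S: {b}  A: {b}  B: {b}

FIRST(S) = ["b"]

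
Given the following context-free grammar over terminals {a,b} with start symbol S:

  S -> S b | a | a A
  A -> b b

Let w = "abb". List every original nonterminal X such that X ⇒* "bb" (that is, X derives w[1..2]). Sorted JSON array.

Convert to CNF:
  S -> S T0 | T1 A | a
  A -> T0 T0
  T0 -> b
  T1 -> a

Fill CYK table bottom-up (cells [i..j] with 1 ≤ i ≤ j ≤ 2 only):
  cell(1,1) b: {T0}  orig:{}
  cell(2,2) b: {T0}  orig:{}
  cell(1,2) bb: {A}

Original NTs in T[1,2] deriving "bb": ["A"]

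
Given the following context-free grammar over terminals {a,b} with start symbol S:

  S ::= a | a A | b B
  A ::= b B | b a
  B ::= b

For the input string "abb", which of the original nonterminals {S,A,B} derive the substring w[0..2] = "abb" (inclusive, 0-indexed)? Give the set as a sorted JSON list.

CNF form of G:
  S -> T0 B | T1 A | a
  A -> T0 B | T0 T1
  B -> b
  T0 -> b
  T1 -> a

CYK table (by increasing span) (cells [i..j] with 0 ≤ i ≤ j ≤ 2 only):
  [0..0]={S,T1}  "a"  orig:{S}
  [1..1]={B,T0}  "b"  orig:{B}
  [2..2]={B,T0}  "b"  orig:{B}
  [0..1]=∅  "ab"
  [1..2]={A,S}  "bb"
  [0..2]={S}  "abb"

Original NTs in T[0,2] deriving "abb": ["S"]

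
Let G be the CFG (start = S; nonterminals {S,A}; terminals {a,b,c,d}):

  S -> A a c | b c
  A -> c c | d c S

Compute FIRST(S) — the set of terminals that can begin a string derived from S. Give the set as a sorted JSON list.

Compute FIRST by fixpoint:
iter 1:
  A via A→c c: +{c}
  A via A→d c S: +{d}
  S via S→A a c: +{c,d}
  S via S→b c: +{b}
  FIRST[S]={b,c,d}  FIRST[A]={c,d}
iter 2: done
  FIRST[S]={b,c,d}  FIRST[A]={c,d}

FIRST(S) = ["b", "c", "d"]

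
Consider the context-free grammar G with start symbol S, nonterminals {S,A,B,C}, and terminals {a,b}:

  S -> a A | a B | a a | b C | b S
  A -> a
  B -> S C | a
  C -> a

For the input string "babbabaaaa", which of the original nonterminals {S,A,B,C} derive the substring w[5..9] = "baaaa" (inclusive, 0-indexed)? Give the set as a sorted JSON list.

CNF form of G:
  S -> T0 A | T0 B | T0 T0 | T1 C | T1 S
  A -> a
  B -> S C | a
  C -> a
  T0 -> a
  T1 -> b

CYK table (by increasing span), restricted to cells inside w[5..9]:
  T[5,5] 'b' = {T1}  orig:{}
  T[6,6] 'a' = {A,B,C,T0}  orig:{A,B,C}
  T[7,7] 'a' = {A,B,C,T0}  orig:{A,B,C}
  T[8,8] 'a' = {A,B,C,T0}  orig:{A,B,C}
  T[9,9] 'a' = {A,B,C,T0}  orig:{A,B,C}
  T[5,6] 'ba' = {S}
  T[6,7] 'aa' = {S}
  T[7,8] 'aa' = {S}
  T[8,9] 'aa' = {S}
  T[5,7] 'baa' = {B,S}
  T[6,8] 'aaa' = {B}
  T[7,9] 'aaa' = {B}
  T[5,8] 'baaa' = {B}
  T[6,9] 'aaaa' = {S}
  T[5,9] 'baaaa' = {S}

Original NTs in T[5,9] deriving "baaaa": ["S"]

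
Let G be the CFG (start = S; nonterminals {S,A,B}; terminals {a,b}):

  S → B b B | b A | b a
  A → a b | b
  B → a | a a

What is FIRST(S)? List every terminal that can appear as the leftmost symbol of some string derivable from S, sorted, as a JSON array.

FIRST iteration:
iter 1:
  A via A→a b: +{a}
  A via A→b: +{b}
  B via B→a: +{a}
  S via S→B b B: +{a}
  S via S→b A: +{b}
  FIRST(S)={a,b}  FIRST(A)={a,b}  FIRST(B)={a}
iter 2: (no change)
  FIRST(S)={a,b}  FIRST(A)={a,b}  FIRST(B)={a}

FIRST(S) = ["a", "b"]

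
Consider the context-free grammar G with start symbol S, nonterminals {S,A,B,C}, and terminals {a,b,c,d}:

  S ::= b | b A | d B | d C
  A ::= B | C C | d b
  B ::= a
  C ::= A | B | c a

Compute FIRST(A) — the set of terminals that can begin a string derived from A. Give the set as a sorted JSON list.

FIRST sets, iterate to fixpoint:
[1]
  A via A→d b: +{d}
  B via B→a: +{a}
  C via C→A: +{d}
  C via C→B: +{a}
  C via C→c a: +{c}
  S via S→b: +{b}
  S via S→d B: +{d}
  FIRST(S)={b,d}  FIRST(A)={d}  FIRST(B)={a}  FIRST(C)={a,c,d}
[2]
  A via A→B: +{a}
  A via A→C C: +{c}
  FIRST(S)={b,d}  FIRST(A)={a,c,d}  FIRST(B)={a}  FIRST(C)={a,c,d}
[3] — fixpoint
  FIRST(S)={b,d}  FIRST(A)={a,c,d}  FIRST(B)={a}  FIRST(C)={a,c,d}

FIRST(A) = ["a", "c", "d"]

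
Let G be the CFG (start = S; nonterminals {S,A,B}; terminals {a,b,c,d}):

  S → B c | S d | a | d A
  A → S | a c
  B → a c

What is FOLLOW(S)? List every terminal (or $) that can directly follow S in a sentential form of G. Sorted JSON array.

Compute FIRST by fixpoint:
pass 1:
  A via A→a c: +{a}
  B via B→a c: +{a}
  S via S→B c: +{a}
  S via S→d A: +{d}
  FIRST[S]={a,d}  FIRST[A]={a}  FIRST[B]={a}
pass 2:
  A via A→S: +{d}
  FIRST[S]={a,d}  FIRST[A]={a,d}  FIRST[B]={a}
pass 3: done
  FIRST[S]={a,d}  FIRST[A]={a,d}  FIRST[B]={a}

Compute FOLLOW by fixpoint:
FOLLOW(S) := {$}
round 1:
  S→B c: FOLLOW(B) ⊇ FIRST(c) = {c}; new: +{c}
  S→S d: FOLLOW(S) ⊇ FIRST(d) = {d}; new: +{d}
  S→d A: FOLLOW(A) ⊇ FOLLOW(S) ⊇ {$,d}; new: +{$,d}
  FOLLOW(S)={$,d}  FOLLOW(A)={$,d}  FOLLOW(B)={c}
round 2: (stable)
  FOLLOW(S)={$,d}  FOLLOW(A)={$,d}  FOLLOW(B)={c}

FOLLOW(S) = ["$", "d"]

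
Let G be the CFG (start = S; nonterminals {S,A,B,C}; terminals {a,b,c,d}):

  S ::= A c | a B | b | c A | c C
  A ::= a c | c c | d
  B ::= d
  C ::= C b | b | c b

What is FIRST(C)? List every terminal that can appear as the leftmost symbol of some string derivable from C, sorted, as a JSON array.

FIRST sets, iterate to fixpoint:
iter 1:
  A via A→a c: +{a}
  A via A→c c: +{c}
  A via A→d: +{d}
  B via B→d: +{d}
  C via C→b: +{b}
  C via C→c b: +{c}
  S via S→A c: +{a,c,d}
  S via S→b: +{b}
  FIRST[S]={a,b,c,d}  FIRST[A]={a,c,d}  FIRST[B]={d}  FIRST[C]={b,c}
iter 2: (no change)
  FIRST[S]={a,b,c,d}  FIRST[A]={a,c,d}  FIRST[B]={d}  FIRST[C]={b,c}

FIRST(C) = ["b", "c"]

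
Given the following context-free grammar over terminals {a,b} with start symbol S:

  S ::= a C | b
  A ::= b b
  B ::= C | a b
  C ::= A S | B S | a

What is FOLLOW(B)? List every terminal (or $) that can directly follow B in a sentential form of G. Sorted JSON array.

FIRST iteration:
pass 1:
  A via A→b b: +{b}
  B via B→a b: +{a}
  C via C→A S: +{b}
  C via C→B S: +{a}
  S via S→a C: +{a}
  S via S→b: +{b}
  S: {a,b}  A: {b}  B: {a}  C: {a,b}
pass 2:
  B via B→C: +{b}
  S: {a,b}  A: {b}  B: {a,b}  C: {a,b}
pass 3: done
  S: {a,b}  A: {b}  B: {a,b}  C: {a,b}

Compute FOLLOW by fixpoint:
initialize: $ ∈ FOLLOW(S)
[1]
  C→A S: FOLLOW(A) ⊇ FIRST(S) = {a,b}; new: +{a,b}
  C→B S: FOLLOW(B) ⊇ FIRST(S) = {a,b}; new: +{a,b}
  S→a C: FOLLOW(C) ⊇ FOLLOW(S) ⊇ {$}; new: +{$}
  FOLLOW(S)={$}  FOLLOW(A)={a,b}  FOLLOW(B)={a,b}  FOLLOW(C)={$}
[2]
  B→C: FOLLOW(C) ⊇ FOLLOW(B) ⊇ {a,b}; new: +{a,b}
  C→A S: FOLLOW(S) ⊇ FOLLOW(C) ⊇ {$,a,b}; new: +{a,b}
  FOLLOW(S)={$,a,b}  FOLLOW(A)={a,b}  FOLLOW(B)={a,b}  FOLLOW(C)={$,a,b}
[3] done
  FOLLOW(S)={$,a,b}  FOLLOW(A)={a,b}  FOLLOW(B)={a,b}  FOLLOW(C)={$,a,b}

FOLLOW(B) = ["a", "b"]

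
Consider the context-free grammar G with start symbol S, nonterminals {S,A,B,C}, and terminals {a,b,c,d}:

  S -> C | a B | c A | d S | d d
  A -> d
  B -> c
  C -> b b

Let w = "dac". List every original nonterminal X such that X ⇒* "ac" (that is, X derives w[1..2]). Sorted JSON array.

CNF form of G:
  S -> T0 T0 | T1 B | T2 A | T3 S | T3 T3
  A -> d
  B -> c
  C -> T0 T0
  T0 -> b
  T1 -> a
  T2 -> c
  T3 -> d

CYK table (by increasing span) — only the sub-triangle for w[1..2]:
  [1..1]={T1}  "a"  orig:{}
  [2..2]={B,T2}  "c"  orig:{B}
  [1..2]={S}  "ac"

Original NTs in T[1,2] deriving "ac": ["S"]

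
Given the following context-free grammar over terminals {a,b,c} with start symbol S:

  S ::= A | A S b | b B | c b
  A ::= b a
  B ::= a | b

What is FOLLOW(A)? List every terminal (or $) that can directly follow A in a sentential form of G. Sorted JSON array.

Compute FIRST by fixpoint:
round 1:
  A via A→b a: +{b}
  B via B→a: +{a}
  B via B→b: +{b}
  S via S→A: +{b}
  S via S→c b: +{c}
  FIRST[S]={b,c}  FIRST[A]={b}  FIRST[B]={a,b}
round 2: (stable)
  FIRST[S]={b,c}  FIRST[A]={b}  FIRST[B]={a,b}

FOLLOW iteration:
seed FOLLOW(S) with $
pass 1:
  S→A: FOLLOW(A) ⊇ FOLLOW(S) ⊇ {$}; new: +{$}
  S→A S b: FOLLOW(A) ⊇ FIRST(S) = {b,c}; new: +{b,c}
  S→A S b: FOLLOW(S) ⊇ FIRST(b) = {b}; new: +{b}
  S→b B: FOLLOW(B) ⊇ FOLLOW(S) ⊇ {$,b}; new: +{$,b}
  S: {$,b}  A: {$,b,c}  B: {$,b}
pass 2: (stable)
  S: {$,b}  A: {$,b,c}  B: {$,b}

FOLLOW(A) = ["$", "b", "c"]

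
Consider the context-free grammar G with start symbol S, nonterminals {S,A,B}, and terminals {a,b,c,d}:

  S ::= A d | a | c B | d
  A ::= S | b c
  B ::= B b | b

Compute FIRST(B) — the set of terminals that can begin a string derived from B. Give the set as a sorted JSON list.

FIRST sets, iterate to fixpoint:
pass 1:
  A via A→b c: +{b}
  B via B→b: +{b}
  S via S→A d: +{b}
  S via S→a: +{a}
  S via S→c B: +{c}
  S via S→d: +{d}
  FIRST[S]={a,b,c,d}  FIRST[A]={b}  FIRST[B]={b}
pass 2:
  A via A→S: +{a,c,d}
  FIRST[S]={a,b,c,d}  FIRST[A]={a,b,c,d}  FIRST[B]={b}
pass 3: (stable)
  FIRST[S]={a,b,c,d}  FIRST[A]={a,b,c,d}  FIRST[B]={b}

FIRST(B) = ["b"]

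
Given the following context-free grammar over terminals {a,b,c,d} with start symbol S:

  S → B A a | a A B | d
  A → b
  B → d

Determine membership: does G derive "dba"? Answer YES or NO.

CNF form of G:
  S -> B X1 | T0 X2 | d
  A -> b
  B -> d
  T0 -> a
  X1 -> A T0
  X2 -> A B

CYK fill:
  [0..0]={B,S}  "d"
  [1..1]={A}  "b"
  [2..2]={T0}  "a"  orig:{}
  [0..1]=∅  "db"
  [1..2]={X1}  "ba"  orig:{}
  [0..2]={S}  "dba"

S ∈ T[0,2] ⇒ YES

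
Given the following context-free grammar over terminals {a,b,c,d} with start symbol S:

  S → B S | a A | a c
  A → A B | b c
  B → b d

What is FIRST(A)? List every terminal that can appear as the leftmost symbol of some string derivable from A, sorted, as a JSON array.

Compute FIRST by fixpoint:
round 1:
  A via A→b c: +{b}
  B via B→b d: +{b}
  S via S→B S: +{b}
  S via S→a A: +{a}
  FIRST[S]={a,b}  FIRST[A]={b}  FIRST[B]={b}
round 2: done
  FIRST[S]={a,b}  FIRST[A]={b}  FIRST[B]={b}

FIRST(A) = ["b"]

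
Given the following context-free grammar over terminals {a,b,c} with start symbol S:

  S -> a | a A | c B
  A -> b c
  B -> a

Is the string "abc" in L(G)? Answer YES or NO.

CNF form of G:
  S -> T1 B | T2 A | a
  A -> T0 T1
  B -> a
  T0 -> b
  T1 -> c
  T2 -> a

CYK fill:
  [0..0]={B,S,T2}  "a"  orig:{B,S}
  [1..1]={T0}  "b"  orig:{}
  [2..2]={T1}  "c"  orig:{}
  [0..1]=∅  "ab"
  [1..2]={A}  "bc"
  [0..2]={S}  "abc"

S ∈ T[0,2] ⇒ YES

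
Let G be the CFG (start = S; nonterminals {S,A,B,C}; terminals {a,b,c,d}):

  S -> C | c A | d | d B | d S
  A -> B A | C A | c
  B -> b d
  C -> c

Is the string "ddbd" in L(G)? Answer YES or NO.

Convert to CNF:
  S -> T1 B | T1 S | T2 A | c | d
  A -> B A | C A | c
  B -> T0 T1
  C -> c
  T0 -> b
  T1 -> d
  T2 -> c

CYK table (by increasing span):
  [0..0]={S,T1}  "d"  orig:{S}
  [1..1]={S,T1}  "d"  orig:{S}
  [2..2]={T0}  "b"  orig:{}
  [3..3]={S,T1}  "d"  orig:{S}
  [0..1]={S}  "dd"
  [1..2]=∅  "db"
  [2..3]={B}  "bd"
  [0..2]=∅  "ddb"
  [1..3]={S}  "dbd"
  [0..3]={S}  "ddbd"

S ∈ T[0,3] ⇒ YES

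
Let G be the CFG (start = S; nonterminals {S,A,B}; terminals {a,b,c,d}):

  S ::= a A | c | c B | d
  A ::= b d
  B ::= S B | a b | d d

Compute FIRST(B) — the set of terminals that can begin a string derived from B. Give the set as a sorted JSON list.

FIRST iteration:
round 1:
  A via A→b d: +{b}
  B via B→a b: +{a}
  B via B→d d: +{d}
  S via S→a A: +{a}
  S via S→c: +{c}
  S via S→d: +{d}
  FIRST(S)={a,c,d}  FIRST(A)={b}  FIRST(B)={a,d}
round 2:
  B via B→S B: +{c}
  FIRST(S)={a,c,d}  FIRST(A)={b}  FIRST(B)={a,c,d}
round 3: done
  FIRST(S)={a,c,d}  FIRST(A)={b}  FIRST(B)={a,c,d}

FIRST(B) = ["a", "c", "d"]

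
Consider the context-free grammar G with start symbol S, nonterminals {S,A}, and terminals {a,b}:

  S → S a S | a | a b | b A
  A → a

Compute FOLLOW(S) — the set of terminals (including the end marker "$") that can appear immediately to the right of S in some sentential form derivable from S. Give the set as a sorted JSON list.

FIRST sets, iterate to fixpoint:
iter 1:
  A via A→a: +{a}
  S via S→a: +{a}
  S via S→b A: +{b}
  FIRST[S]={a,b}  FIRST[A]={a}
iter 2: — fixpoint
  FIRST[S]={a,b}  FIRST[A]={a}

FOLLOW sets:
seed FOLLOW(S) with $
iter 1:
  S→S a S: FOLLOW(S) ⊇ FIRST(a) = {a}; new: +{a}
  S→b A: FOLLOW(A) ⊇ FOLLOW(S) ⊇ {$,a}; new: +{$,a}
  FOLLOW(S)={$,a}  FOLLOW(A)={$,a}
iter 2: — fixpoint
  FOLLOW(S)={$,a}  FOLLOW(A)={$,a}

FOLLOW(S) = ["$", "a"]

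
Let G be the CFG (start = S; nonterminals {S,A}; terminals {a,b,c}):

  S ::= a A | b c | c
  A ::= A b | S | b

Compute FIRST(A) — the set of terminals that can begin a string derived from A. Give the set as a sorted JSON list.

FIRST iteration:
pass 1:
  A via A→b: +{b}
  S via S→a A: +{a}
  S via S→b c: +{b}
  S via S→c: +{c}
  FIRST(S)={a,b,c}  FIRST(A)={b}
pass 2:
  A via A→S: +{a,c}
  FIRST(S)={a,b,c}  FIRST(A)={a,b,c}
pass 3: — fixpoint
  FIRST(S)={a,b,c}  FIRST(A)={a,b,c}

FIRST(A) = ["a", "b", "c"]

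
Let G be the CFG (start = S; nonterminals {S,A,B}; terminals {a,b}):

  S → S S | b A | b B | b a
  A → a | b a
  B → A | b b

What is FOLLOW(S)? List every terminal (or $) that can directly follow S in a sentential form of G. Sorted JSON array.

FIRST sets, iterate to fixpoint:
pass 1:
  A via A→a: +{a}
  A via A→b a: +{b}
  B via B→A: +{a,b}
  S via S→b A: +{b}
  S: {b}  A: {a,b}  B: {a,b}
pass 2: (no change)
  S: {b}  A: {a,b}  B: {a,b}

Compute FOLLOW by fixpoint:
FOLLOW(S) := {$}
pass 1:
  S→S S: FOLLOW(S) ⊇ FIRST(S) = {b}; new: +{b}
  S→b A: FOLLOW(A) ⊇ FOLLOW(S) ⊇ {$,b}; new: +{$,b}
  S→b B: FOLLOW(B) ⊇ FOLLOW(S) ⊇ {$,b}; new: +{$,b}
  FOLLOW(S)={$,b}  FOLLOW(A)={$,b}  FOLLOW(B)={$,b}
pass 2: (stable)
  FOLLOW(S)={$,b}  FOLLOW(A)={$,b}  FOLLOW(B)={$,b}

FOLLOW(S) = ["$", "b"]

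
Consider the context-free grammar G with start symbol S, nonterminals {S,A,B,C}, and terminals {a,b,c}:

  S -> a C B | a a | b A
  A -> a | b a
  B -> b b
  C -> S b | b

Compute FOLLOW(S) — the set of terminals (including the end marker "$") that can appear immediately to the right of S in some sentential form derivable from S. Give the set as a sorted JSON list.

FIRST iteration:
iter 1:
  A via A→a: +{a}
  A via A→b a: +{b}
  B via B→b b: +{b}
  C via C→b: +{b}
  S via S→a C B: +{a}
  S via S→b A: +{b}
  FIRST[S]={a,b}  FIRST[A]={a,b}  FIRST[B]={b}  FIRST[C]={b}
iter 2:
  C via C→S b: +{a}
  FIRST[S]={a,b}  FIRST[A]={a,b}  FIRST[B]={b}  FIRST[C]={a,b}
iter 3: (no change)
  FIRST[S]={a,b}  FIRST[A]={a,b}  FIRST[B]={b}  FIRST[C]={a,b}

FOLLOW iteration:
initialize: $ ∈ FOLLOW(S)
[1]
  C→S b: FOLLOW(S) ⊇ FIRST(b) = {b}; new: +{b}
  S→a C B: FOLLOW(C) ⊇ FIRST(B) = {b}; new: +{b}
  S→a C B: FOLLOW(B) ⊇ FOLLOW(S) ⊇ {$,b}; new: +{$,b}
  S→b A: FOLLOW(A) ⊇ FOLLOW(S) ⊇ {$,b}; new: +{$,b}
  FOLLOW(S)={$,b}  FOLLOW(A)={$,b}  FOLLOW(B)={$,b}  FOLLOW(C)={b}
[2] (no change)
  FOLLOW(S)={$,b}  FOLLOW(A)={$,b}  FOLLOW(B)={$,b}  FOLLOW(C)={b}

FOLLOW(S) = ["$", "b"]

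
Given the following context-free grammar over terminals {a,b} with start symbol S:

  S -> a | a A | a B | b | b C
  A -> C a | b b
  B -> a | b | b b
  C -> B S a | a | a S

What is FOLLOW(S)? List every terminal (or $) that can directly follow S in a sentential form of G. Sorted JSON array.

FIRST sets, iterate to fixpoint:
[1]
  A via A→b b: +{b}
  B via B→a: +{a}
  B via B→b: +{b}
  C via C→B S a: +{a,b}
  S via S→a: +{a}
  S via S→b: +{b}
  S: {a,b}  A: {b}  B: {a,b}  C: {a,b}
[2]
  A via A→C a: +{a}
  S: {a,b}  A: {a,b}  B: {a,b}  C: {a,b}
[3] (no change)
  S: {a,b}  A: {a,b}  B: {a,b}  C: {a,b}

FOLLOW iteration:
seed FOLLOW(S) with $
round 1:
  A→C a: FOLLOW(C) ⊇ FIRST(a) = {a}; new: +{a}
  C→B S a: FOLLOW(B) ⊇ FIRST(S) = {a,b}; new: +{a,b}
  C→B S a: FOLLOW(S) ⊇ FIRST(a) = {a}; new: +{a}
  S→a A: FOLLOW(A) ⊇ FOLLOW(S) ⊇ {$,a}; new: +{$,a}
  S→a B: FOLLOW(B) ⊇ FOLLOW(S) ⊇ {$,a}; new: +{$}
  S→b C: FOLLOW(C) ⊇ FOLLOW(S) ⊇ {$,a}; new: +{$}
  FOLLOW(S)={$,a}  FOLLOW(A)={$,a}  FOLLOW(B)={$,a,b}  FOLLOW(C)={$,a}
round 2: (stable)
  FOLLOW(S)={$,a}  FOLLOW(A)={$,a}  FOLLOW(B)={$,a,b}  FOLLOW(C)={$,a}

FOLLOW(S) = ["$", "a"]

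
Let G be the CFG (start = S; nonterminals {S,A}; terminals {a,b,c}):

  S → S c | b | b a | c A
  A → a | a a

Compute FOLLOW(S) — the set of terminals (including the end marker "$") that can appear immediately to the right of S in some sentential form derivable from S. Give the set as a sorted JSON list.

FIRST sets, iterate to fixpoint:
[1]
  A via A→a: +{a}
  S via S→b: +{b}
  S via S→c A: +{c}
  FIRST(S)={b,c}  FIRST(A)={a}
[2] (stable)
  FIRST(S)={b,c}  FIRST(A)={a}

Compute FOLLOW by fixpoint:
FOLLOW(S) := {$}
[1]
  S→S c: FOLLOW(S) ⊇ FIRST(c) = {c}; new: +{c}
  S→c A: FOLLOW(A) ⊇ FOLLOW(S) ⊇ {$,c}; new: +{$,c}
  FOLLOW(S)={$,c}  FOLLOW(A)={$,c}
[2] (no change)
  FOLLOW(S)={$,c}  FOLLOW(A)={$,c}

FOLLOW(S) = ["$", "c"]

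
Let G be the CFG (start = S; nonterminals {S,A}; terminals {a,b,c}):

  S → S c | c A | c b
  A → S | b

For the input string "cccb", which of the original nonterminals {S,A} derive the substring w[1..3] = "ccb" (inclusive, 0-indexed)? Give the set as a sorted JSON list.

Convert to CNF:
  S -> S T0 | T0 A | T0 T1
  A -> S T0 | T0 A | T0 T1 | b
  T0 -> c
  T1 -> b

Fill CYK table bottom-up (cells [i..j] with 1 ≤ i ≤ j ≤ 3 only):
  cell(1,1) c: {T0}  orig:{}
  cell(2,2) c: {T0}  orig:{}
  cell(3,3) b: {A,T1}  orig:{A}
  cell(1,2) cc: ∅
  cell(2,3) cb: {A,S}
  cell(1,3) ccb: {A,S}

Original NTs in T[1,3] deriving "ccb": ["A", "S"]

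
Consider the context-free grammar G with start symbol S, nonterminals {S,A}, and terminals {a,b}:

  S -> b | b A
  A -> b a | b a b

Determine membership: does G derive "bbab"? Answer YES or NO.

Convert to CNF:
  S -> T0 A | b
  A -> T0 T1 | T0 X2
  T0 -> b
  T1 -> a
  X2 -> T1 T0

Fill CYK table bottom-up:
  cell(0,0) b: {S,T0}  orig:{S}
  cell(1,1) b: {S,T0}  orig:{S}
  cell(2,2) a: {T1}  orig:{}
  cell(3,3) b: {S,T0}  orig:{S}
  cell(0,1) bb: ∅
  cell(1,2) ba: {A}
  cell(2,3) ab: {X2}  orig:{}
  cell(0,2) bba: {S}
  cell(1,3) bab: {A}
  cell(0,3) bbab: {S}

S ∈ T[0,3] ⇒ YES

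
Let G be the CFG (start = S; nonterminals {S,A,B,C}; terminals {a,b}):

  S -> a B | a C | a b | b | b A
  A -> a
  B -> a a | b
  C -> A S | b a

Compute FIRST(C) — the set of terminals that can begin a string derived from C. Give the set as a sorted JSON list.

FIRST sets, iterate to fixpoint:
[1]
  A via A→a: +{a}
  B via B→a a: +{a}
  B via B→b: +{b}
  C via C→A S: +{a}
  C via C→b a: +{b}
  S via S→a B: +{a}
  S via S→b: +{b}
  FIRST[S]={a,b}  FIRST[A]={a}  FIRST[B]={a,b}  FIRST[C]={a,b}
[2] done
  FIRST[S]={a,b}  FIRST[A]={a}  FIRST[B]={a,b}  FIRST[C]={a,b}

FIRST(C) = ["a", "b"]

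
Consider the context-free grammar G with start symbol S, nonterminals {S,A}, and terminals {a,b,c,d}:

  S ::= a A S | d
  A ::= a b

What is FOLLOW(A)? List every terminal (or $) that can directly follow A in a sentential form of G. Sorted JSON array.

Compute FIRST by fixpoint:
iter 1:
  A via A→a b: +{a}
  S via S→a A S: +{a}
  S via S→d: +{d}
  S: {a,d}  A: {a}
iter 2: done
  S: {a,d}  A: {a}

FOLLOW sets:
seed FOLLOW(S) with $
iter 1:
  S→a A S: FOLLOW(A) ⊇ FIRST(S) = {a,d}; new: +{a,d}
  FOLLOW[S]={$}  FOLLOW[A]={a,d}
iter 2: done
  FOLLOW[S]={$}  FOLLOW[A]={a,d}

FOLLOW(A) = ["a", "d"]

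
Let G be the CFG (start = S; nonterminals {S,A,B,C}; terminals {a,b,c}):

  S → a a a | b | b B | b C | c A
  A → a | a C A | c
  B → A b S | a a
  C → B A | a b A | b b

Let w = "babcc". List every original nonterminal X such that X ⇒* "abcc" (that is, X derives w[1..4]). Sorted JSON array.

CNF form of G:
  S -> T0 X6 | T1 B | T1 C | T2 A | b
  A -> T0 X3 | a | c
  B -> A X4 | T0 T0
  C -> B A | T0 X5 | T1 T1
  T0 -> a
  T1 -> b
  T2 -> c
  X3 -> C A
  X4 -> T1 S
  X5 -> T1 A
  X6 -> T0 T0

Fill CYK table bottom-up (cells [i..j] with 1 ≤ i ≤ j ≤ 4 only):
  [1..1]={A,T0}  "a"  orig:{A}
  [2..2]={S,T1}  "b"  orig:{S}
  [3..3]={A,T2}  "c"  orig:{A}
  [4..4]={A,T2}  "c"  orig:{A}
  [1..2]=∅  "ab"
  [2..3]={X5}  "bc"  orig:{}
  [3..4]={S}  "cc"
  [1..3]={C}  "abc"
  [2..4]={X4}  "bcc"  orig:{}
  [1..4]={B,X3}  "abcc"  orig:{B}

Original NTs in T[1,4] deriving "abcc": ["B"]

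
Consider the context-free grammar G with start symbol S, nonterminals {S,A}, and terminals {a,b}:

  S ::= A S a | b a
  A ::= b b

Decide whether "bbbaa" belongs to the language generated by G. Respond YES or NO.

CNF form of G:
  S -> A X2 | T0 T1
  A -> T0 T0
  T0 -> b
  T1 -> a
  X2 -> S T1

Fill CYK table bottom-up:
  T[0,0] 'b' = {T0}  orig:{}
  T[1,1] 'b' = {T0}  orig:{}
  T[2,2] 'b' = {T0}  orig:{}
  T[3,3] 'a' = {T1}  orig:{}
  T[4,4] 'a' = {T1}  orig:{}
  T[0,1] 'bb' = {A}
  T[1,2] 'bb' = {A}
  T[2,3] 'ba' = {S}
  T[3,4] 'aa' = ∅
  T[0,2] 'bbb' = ∅
  T[1,3] 'bba' = ∅
  T[2,4] 'baa' = {X2}  orig:{}
  T[0,3] 'bbba' = ∅
  T[1,4] 'bbaa' = ∅
  T[0,4] 'bbbaa' = {S}

S ∈ T[0,4] ⇒ YES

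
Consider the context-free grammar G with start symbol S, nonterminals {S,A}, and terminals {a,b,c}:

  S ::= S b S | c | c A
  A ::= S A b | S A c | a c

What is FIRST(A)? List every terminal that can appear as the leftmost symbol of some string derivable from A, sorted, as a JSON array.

Compute FIRST by fixpoint:
iter 1:
  A via A→a c: +{a}
  S via S→c: +{c}
  FIRST[S]={c}  FIRST[A]={a}
iter 2:
  A via A→S A b: +{c}
  FIRST[S]={c}  FIRST[A]={a,c}
iter 3: (stable)
  FIRST[S]={c}  FIRST[A]={a,c}

FIRST(A) = ["a", "c"]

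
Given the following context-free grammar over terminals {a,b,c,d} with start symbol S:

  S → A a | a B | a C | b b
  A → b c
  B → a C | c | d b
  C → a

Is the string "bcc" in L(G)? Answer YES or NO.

Convert to CNF:
  S -> A T2 | T0 T0 | T2 B | T2 C
  A -> T0 T1
  B -> T2 C | T3 T0 | c
  C -> a
  T0 -> b
  T1 -> c
  T2 -> a
  T3 -> d

Fill CYK table bottom-up:
  T[0,0] 'b' = {T0}  orig:{}
  T[1,1] 'c' = {B,T1}  orig:{B}
  T[2,2] 'c' = {B,T1}  orig:{B}
  T[0,1] 'bc' = {A}
  T[1,2] 'cc' = ∅
  T[0,2] 'bcc' = ∅

S ∉ T[0,2] ⇒ NO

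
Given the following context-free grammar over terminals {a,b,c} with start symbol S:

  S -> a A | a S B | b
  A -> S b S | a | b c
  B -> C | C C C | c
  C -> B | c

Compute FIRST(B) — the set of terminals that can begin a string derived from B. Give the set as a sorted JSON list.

Compute FIRST by fixpoint:
round 1:
  A via A→a: +{a}
  A via A→b c: +{b}
  B via B→c: +{c}
  C via C→B: +{c}
  S via S→a A: +{a}
  S via S→b: +{b}
  FIRST(S)={a,b}  FIRST(A)={a,b}  FIRST(B)={c}  FIRST(C)={c}
round 2: (no change)
  FIRST(S)={a,b}  FIRST(A)={a,b}  FIRST(B)={c}  FIRST(C)={c}

FIRST(B) = ["c"]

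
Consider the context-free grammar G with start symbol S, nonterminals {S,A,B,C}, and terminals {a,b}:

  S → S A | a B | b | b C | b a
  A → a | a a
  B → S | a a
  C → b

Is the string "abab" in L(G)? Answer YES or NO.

CNF form of G:
  S -> S A | T0 B | T1 C | T1 T0 | b
  A -> T0 T0 | a
  B -> S A | T0 B | T0 T0 | T1 C | T1 T0 | b
  C -> b
  T0 -> a
  T1 -> b

CYK table (by increasing span):
  [0..0]={A,T0}  "a"  orig:{A}
  [1..1]={B,C,S,T1}  "b"  orig:{B,C,S}
  [2..2]={A,T0}  "a"  orig:{A}
  [3..3]={B,C,S,T1}  "b"  orig:{B,C,S}
  [0..1]={B,S}  "ab"
  [1..2]={B,S}  "ba"
  [2..3]={B,S}  "ab"
  [0..2]={B,S}  "aba"
  [1..3]=∅  "bab"
  [0..3]=∅  "abab"

S ∉ T[0,3] ⇒ NO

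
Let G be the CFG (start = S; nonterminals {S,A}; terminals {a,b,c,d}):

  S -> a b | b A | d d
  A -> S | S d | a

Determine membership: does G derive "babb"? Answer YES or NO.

CNF form of G:
  S -> T0 T0 | T1 T2 | T2 A
  A -> S T0 | T0 T0 | T1 T2 | T2 A | a
  T0 -> d
  T1 -> a
  T2 -> b

Fill CYK table bottom-up:
  [0..0]={T2}  "b"  orig:{}
  [1..1]={A,T1}  "a"  orig:{A}
  [2..2]={T2}  "b"  orig:{}
  [3..3]={T2}  "b"  orig:{}
  [0..1]={A,S}  "ba"
  [1..2]={A,S}  "ab"
  [2..3]=∅  "bb"
  [0..2]={A,S}  "bab"
  [1..3]=∅  "abb"
  [0..3]=∅  "babb"

S ∉ T[0,3] ⇒ NO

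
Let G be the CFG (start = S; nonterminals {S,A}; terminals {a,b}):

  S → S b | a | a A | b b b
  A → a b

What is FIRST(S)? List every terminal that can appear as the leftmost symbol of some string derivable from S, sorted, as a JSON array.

Compute FIRST by fixpoint:
round 1:
  A via A→a b: +{a}
  S via S→a: +{a}
  S via S→b b b: +{b}
  S: {a,b}  A: {a}
round 2: — fixpoint
  S: {a,b}  A: {a}

FIRST(S) = ["a", "b"]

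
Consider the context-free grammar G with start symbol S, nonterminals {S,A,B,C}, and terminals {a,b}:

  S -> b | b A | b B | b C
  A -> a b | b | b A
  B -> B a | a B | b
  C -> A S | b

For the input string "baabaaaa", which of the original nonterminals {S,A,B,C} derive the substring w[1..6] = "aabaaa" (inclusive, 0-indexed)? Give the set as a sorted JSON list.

CNF form of G:
  S -> T1 A | T1 B | T1 C | b
  A -> T0 T1 | T1 A | b
  B -> B T0 | T0 B | b
  C -> A S | b
  T0 -> a
  T1 -> b

CYK table (by increasing span) (cells [i..j] with 1 ≤ i ≤ j ≤ 6 only):
  cell(1,1) a: {T0}  orig:{}
  cell(2,2) a: {T0}  orig:{}
  cell(3,3) b: {A,B,C,S,T1}  orig:{A,B,C,S}
  cell(4,4) a: {T0}  orig:{}
  cell(5,5) a: {T0}  orig:{}
  cell(6,6) a: {T0}  orig:{}
  cell(1,2) aa: ∅
  cell(2,3) ab: {A,B}
  cell(3,4) ba: {B}
  cell(4,5) aa: ∅
  cell(5,6) aa: ∅
  cell(1,3) aab: {B}
  cell(2,4) aba: {B}
  cell(3,5) baa: {B}
  cell(4,6) aaa: ∅
  cell(1,4) aaba: {B}
  cell(2,5) abaa: {B}
  cell(3,6) baaa: {B}
  cell(1,5) aabaa: {B}
  cell(2,6) abaaa: {B}
  cell(1,6) aabaaa: {B}

Original NTs in T[1,6] deriving "aabaaa": ["B"]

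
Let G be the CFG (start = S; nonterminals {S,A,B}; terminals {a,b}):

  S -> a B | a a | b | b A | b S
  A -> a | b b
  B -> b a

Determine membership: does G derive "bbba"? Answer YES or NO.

CNF form of G:
  S -> T0 A | T0 S | T1 B | T1 T1 | b
  A -> T0 T0 | a
  B -> T0 T1
  T0 -> b
  T1 -> a

CYK fill:
  T[0,0] 'b' = {S,T0}  orig:{S}
  T[1,1] 'b' = {S,T0}  orig:{S}
  T[2,2] 'b' = {S,T0}  orig:{S}
  T[3,3] 'a' = {A,T1}  orig:{A}
  T[0,1] 'bb' = {A,S}
  T[1,2] 'bb' = {A,S}
  T[2,3] 'ba' = {B,S}
  T[0,2] 'bbb' = {S}
  T[1,3] 'bba' = {S}
  T[0,3] 'bbba' = {S}

S ∈ T[0,3] ⇒ YES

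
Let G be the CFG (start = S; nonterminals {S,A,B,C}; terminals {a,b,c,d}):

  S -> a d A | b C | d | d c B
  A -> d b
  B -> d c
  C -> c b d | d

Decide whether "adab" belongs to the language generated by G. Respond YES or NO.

Convert to CNF:
  S -> T0 X6 | T1 C | T3 X5 | d
  A -> T0 T1
  B -> T0 T2
  C -> T2 X4 | d
  T0 -> d
  T1 -> b
  T2 -> c
  T3 -> a
  X4 -> T1 T0
  X5 -> T0 A
  X6 -> T2 B

CYK fill:
  cell(0,0) a: {T3}  orig:{}
  cell(1,1) d: {C,S,T0}  orig:{C,S}
  cell(2,2) a: {T3}  orig:{}
  cell(3,3) b: {T1}  orig:{}
  cell(0,1) ad: ∅
  cell(1,2) da: ∅
  cell(2,3) ab: ∅
  cell(0,2) ada: ∅
  cell(1,3) dab: ∅
  cell(0,3) adab: ∅

S ∉ T[0,3] ⇒ NO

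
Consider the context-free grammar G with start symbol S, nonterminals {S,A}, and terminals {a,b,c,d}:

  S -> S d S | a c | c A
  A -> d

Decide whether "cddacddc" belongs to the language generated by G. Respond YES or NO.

CNF form of G:
  S -> S X3 | T1 T2 | T2 A
  A -> d
  T0 -> d
  T1 -> a
  T2 -> c
  X3 -> T0 S

Fill CYK table bottom-up:
  T[0,0] 'c' = {T2}  orig:{}
  T[1,1] 'd' = {A,T0}  orig:{A}
  T[2,2] 'd' = {A,T0}  orig:{A}
  T[3,3] 'a' = {T1}  orig:{}
  T[4,4] 'c' = {T2}  orig:{}
  T[5,5] 'd' = {A,T0}  orig:{A}
  T[6,6] 'd' = {A,T0}  orig:{A}
  T[7,7] 'c' = {T2}  orig:{}
  T[0,1] 'cd' = {S}
  T[1,2] 'dd' = ∅
  T[2,3] 'da' = ∅
  T[3,4] 'ac' = {S}
  T[4,5] 'cd' = {S}
  T[5,6] 'dd' = ∅
  T[6,7] 'dc' = ∅
  T[0,2] 'cdd' = ∅
  T[1,3] 'dda' = ∅
  T[2,4] 'dac' = {X3}  orig:{}
  T[3,5] 'acd' = ∅
  T[4,6] 'cdd' = ∅
  T[5,7] 'ddc' = ∅
  T[0,3] 'cdda' = ∅
  T[1,4] 'ddac' = ∅
  T[2,5] 'dacd' = ∅
  T[3,6] 'acdd' = ∅
  T[4,7] 'cddc' = ∅
  T[0,4] 'cddac' = {S}
  T[1,5] 'ddacd' = ∅
  T[2,6] 'dacdd' = ∅
  T[3,7] 'acddc' = ∅
  T[0,5] 'cddacd' = ∅
  T[1,6] 'ddacdd' = ∅
  T[2,7] 'dacddc' = ∅
  T[0,6] 'cddacdd' = ∅
  T[1,7] 'ddacddc' = ∅
  T[0,7] 'cddacddc' = ∅

S ∉ T[0,7] ⇒ NO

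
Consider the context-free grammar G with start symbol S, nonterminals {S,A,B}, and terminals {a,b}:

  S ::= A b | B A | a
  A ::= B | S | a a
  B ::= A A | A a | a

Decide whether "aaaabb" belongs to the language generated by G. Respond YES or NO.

CNF form of G:
  S -> A T1 | B A | a
  A -> A A | A T0 | A T1 | B A | T0 T0 | a
  B -> A A | A T0 | a
  T0 -> a
  T1 -> b

CYK fill:
  T[0,0] 'a' = {A,B,S,T0}  orig:{A,B,S}
  T[1,1] 'a' = {A,B,S,T0}  orig:{A,B,S}
  T[2,2] 'a' = {A,B,S,T0}  orig:{A,B,S}
  T[3,3] 'a' = {A,B,S,T0}  orig:{A,B,S}
  T[4,4] 'b' = {T1}  orig:{}
  T[5,5] 'b' = {T1}  orig:{}
  T[0,1] 'aa' = {A,B,S}
  T[1,2] 'aa' = {A,B,S}
  T[2,3] 'aa' = {A,B,S}
  T[3,4] 'ab' = {A,S}
  T[4,5] 'bb' = ∅
  T[0,2] 'aaa' = {A,B,S}
  T[1,3] 'aaa' = {A,B,S}
  T[2,4] 'aab' = {A,B,S}
  T[3,5] 'abb' = {A,S}
  T[0,3] 'aaaa' = {A,B,S}
  T[1,4] 'aaab' = {A,B,S}
  T[2,5] 'aabb' = {A,B,S}
  T[0,4] 'aaaab' = {A,B,S}
  T[1,5] 'aaabb' = {A,B,S}
  T[0,5] 'aaaabb' = {A,B,S}

S ∈ T[0,5] ⇒ YES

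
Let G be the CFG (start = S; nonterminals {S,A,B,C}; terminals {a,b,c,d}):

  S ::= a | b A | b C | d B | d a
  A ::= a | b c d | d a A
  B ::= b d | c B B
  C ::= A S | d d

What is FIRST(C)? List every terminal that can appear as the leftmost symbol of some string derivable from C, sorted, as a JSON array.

FIRST sets, iterate to fixpoint:
[1]
  A via A→a: +{a}
  A via A→b c d: +{b}
  A via A→d a A: +{d}
  B via B→b d: +{b}
  B via B→c B B: +{c}
  C via C→A S: +{a,b,d}
  S via S→a: +{a}
  S via S→b A: +{b}
  S via S→d B: +{d}
  S: {a,b,d}  A: {a,b,d}  B: {b,c}  C: {a,b,d}
[2] (stable)
  S: {a,b,d}  A: {a,b,d}  B: {b,c}  C: {a,b,d}

FIRST(C) = ["a", "b", "d"]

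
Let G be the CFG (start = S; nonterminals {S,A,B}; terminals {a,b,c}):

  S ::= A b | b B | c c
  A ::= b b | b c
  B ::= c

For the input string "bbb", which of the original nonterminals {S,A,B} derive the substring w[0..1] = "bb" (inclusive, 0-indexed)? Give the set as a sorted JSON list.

Convert to CNF:
  S -> A T0 | T0 B | T1 T1
  A -> T0 T0 | T0 T1
  B -> c
  T0 -> b
  T1 -> c

CYK table (by increasing span) — only the sub-triangle for w[0..1]:
  cell(0,0) b: {T0}  orig:{}
  cell(1,1) b: {T0}  orig:{}
  cell(0,1) bb: {A}

Original NTs in T[0,1] deriving "bb": ["A"]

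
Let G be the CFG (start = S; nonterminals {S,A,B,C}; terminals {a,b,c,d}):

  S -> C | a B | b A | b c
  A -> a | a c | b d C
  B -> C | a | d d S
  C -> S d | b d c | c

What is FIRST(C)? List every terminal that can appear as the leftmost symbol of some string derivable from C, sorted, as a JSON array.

FIRST iteration:
[1]
  A via A→a: +{a}
  A via A→b d C: +{b}
  B via B→a: +{a}
  B via B→d d S: +{d}
  C via C→b d c: +{b}
  C via C→c: +{c}
  S via S→C: +{b,c}
  S via S→a B: +{a}
  FIRST(S)={a,b,c}  FIRST(A)={a,b}  FIRST(B)={a,d}  FIRST(C)={b,c}
[2]
  B via B→C: +{b,c}
  C via C→S d: +{a}
  FIRST(S)={a,b,c}  FIRST(A)={a,b}  FIRST(B)={a,b,c,d}  FIRST(C)={a,b,c}
[3] done
  FIRST(S)={a,b,c}  FIRST(A)={a,b}  FIRST(B)={a,b,c,d}  FIRST(C)={a,b,c}

FIRST(C) = ["a", "b", "c"]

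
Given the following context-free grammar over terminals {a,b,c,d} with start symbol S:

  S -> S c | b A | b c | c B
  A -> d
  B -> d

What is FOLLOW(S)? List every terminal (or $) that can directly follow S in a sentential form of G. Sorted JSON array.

FIRST iteration:
iter 1:
  A via A→d: +{d}
  B via B→d: +{d}
  S via S→b A: +{b}
  S via S→c B: +{c}
  FIRST(S)={b,c}  FIRST(A)={d}  FIRST(B)={d}
iter 2: — fixpoint
  FIRST(S)={b,c}  FIRST(A)={d}  FIRST(B)={d}

FOLLOW iteration:
FOLLOW(S) := {$}
round 1:
  S→S c: FOLLOW(S) ⊇ FIRST(c) = {c}; new: +{c}
  S→b A: FOLLOW(A) ⊇ FOLLOW(S) ⊇ {$,c}; new: +{$,c}
  S→c B: FOLLOW(B) ⊇ FOLLOW(S) ⊇ {$,c}; new: +{$,c}
  FOLLOW[S]={$,c}  FOLLOW[A]={$,c}  FOLLOW[B]={$,c}
round 2: (no change)
  FOLLOW[S]={$,c}  FOLLOW[A]={$,c}  FOLLOW[B]={$,c}

FOLLOW(S) = ["$", "c"]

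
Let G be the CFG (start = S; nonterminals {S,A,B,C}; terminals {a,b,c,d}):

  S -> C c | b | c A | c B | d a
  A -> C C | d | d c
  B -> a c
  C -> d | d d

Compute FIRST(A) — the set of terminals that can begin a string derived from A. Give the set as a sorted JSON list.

FIRST iteration:
[1]
  A via A→d: +{d}
  B via B→a c: +{a}
  C via C→d: +{d}
  S via S→C c: +{d}
  S via S→b: +{b}
  S via S→c A: +{c}
  FIRST[S]={b,c,d}  FIRST[A]={d}  FIRST[B]={a}  FIRST[C]={d}
[2] (no change)
  FIRST[S]={b,c,d}  FIRST[A]={d}  FIRST[B]={a}  FIRST[C]={d}

FIRST(A) = ["d"]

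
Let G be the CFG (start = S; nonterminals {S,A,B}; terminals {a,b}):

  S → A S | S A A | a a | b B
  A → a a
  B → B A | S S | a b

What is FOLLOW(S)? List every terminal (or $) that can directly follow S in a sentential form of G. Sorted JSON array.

FIRST iteration:
pass 1:
  A via A→a a: +{a}
  B via B→a b: +{a}
  S via S→A S: +{a}
  S via S→b B: +{b}
  FIRST[S]={a,b}  FIRST[A]={a}  FIRST[B]={a}
pass 2:
  B via B→S S: +{b}
  FIRST[S]={a,b}  FIRST[A]={a}  FIRST[B]={a,b}
pass 3: — fixpoint
  FIRST[S]={a,b}  FIRST[A]={a}  FIRST[B]={a,b}

FOLLOW iteration:
seed FOLLOW(S) with $
pass 1:
  B→B A: FOLLOW(B) ⊇ FIRST(A) = {a}; new: +{a}
  B→B A: FOLLOW(A) ⊇ FOLLOW(B) ⊇ {a}; new: +{a}
  B→S S: FOLLOW(S) ⊇ FIRST(S) = {a,b}; new: +{a,b}
  S→A S: FOLLOW(A) ⊇ FIRST(S) = {a,b}; new: +{b}
  S→S A A: FOLLOW(A) ⊇ FOLLOW(S) ⊇ {$,a,b}; new: +{$}
  S→b B: FOLLOW(B) ⊇ FOLLOW(S) ⊇ {$,a,b}; new: +{$,b}
  FOLLOW(S)={$,a,b}  FOLLOW(A)={$,a,b}  FOLLOW(B)={$,a,b}
pass 2: done
  FOLLOW(S)={$,a,b}  FOLLOW(A)={$,a,b}  FOLLOW(B)={$,a,b}

FOLLOW(S) = ["$", "a", "b"]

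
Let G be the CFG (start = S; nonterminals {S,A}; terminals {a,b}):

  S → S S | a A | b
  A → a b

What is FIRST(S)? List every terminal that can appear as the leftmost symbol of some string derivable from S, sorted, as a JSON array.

FIRST iteration:
[1]
  A via A→a b: +{a}
  S via S→a A: +{a}
  S via S→b: +{b}
  S: {a,b}  A: {a}
[2] done
  S: {a,b}  A: {a}

FIRST(S) = ["a", "b"]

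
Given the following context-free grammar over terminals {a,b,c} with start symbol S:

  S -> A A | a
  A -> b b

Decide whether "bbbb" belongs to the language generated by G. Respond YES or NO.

Convert to CNF:
  S -> A A | a
  A -> T0 T0
  T0 -> b

CYK fill:
  [0..0]={T0}  "b"  orig:{}
  [1..1]={T0}  "b"  orig:{}
  [2..2]={T0}  "b"  orig:{}
  [3..3]={T0}  "b"  orig:{}
  [0..1]={A}  "bb"
  [1..2]={A}  "bb"
  [2..3]={A}  "bb"
  [0..2]=∅  "bbb"
  [1..3]=∅  "bbb"
  [0..3]={S}  "bbbb"

S ∈ T[0,3] ⇒ YES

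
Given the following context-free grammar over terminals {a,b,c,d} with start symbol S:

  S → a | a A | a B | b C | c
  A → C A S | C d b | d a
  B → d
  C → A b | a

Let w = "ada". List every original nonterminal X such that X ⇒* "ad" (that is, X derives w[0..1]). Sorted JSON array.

Convert to CNF:
  S -> T1 C | T2 A | T2 B | a | c
  A -> C X3 | C X4 | T0 T2
  B -> d
  C -> A T1 | a
  T0 -> d
  T1 -> b
  T2 -> a
  X3 -> A S
  X4 -> T0 T1

Fill CYK table bottom-up, restricted to cells inside w[0..1]:
  cell(0,0) a: {C,S,T2}  orig:{C,S}
  cell(1,1) d: {B,T0}  orig:{B}
  cell(0,1) ad: {S}

Original NTs in T[0,1] deriving "ad": ["S"]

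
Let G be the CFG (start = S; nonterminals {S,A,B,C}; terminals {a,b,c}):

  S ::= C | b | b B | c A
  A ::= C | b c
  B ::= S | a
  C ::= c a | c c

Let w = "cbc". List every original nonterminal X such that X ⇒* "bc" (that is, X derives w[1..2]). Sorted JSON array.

Convert to CNF:
  S -> T0 B | T1 A | T1 T1 | T1 T2 | b
  A -> T0 T1 | T1 T1 | T1 T2
  B -> T0 B | T1 A | T1 T1 | T1 T2 | a | b
  C -> T1 T1 | T1 T2
  T0 -> b
  T1 -> c
  T2 -> a

Fill CYK table bottom-up (cells [i..j] with 1 ≤ i ≤ j ≤ 2 only):
  cell(1,1) b: {B,S,T0}  orig:{B,S}
  cell(2,2) c: {T1}  orig:{}
  cell(1,2) bc: {A}

Original NTs in T[1,2] deriving "bc": ["A"]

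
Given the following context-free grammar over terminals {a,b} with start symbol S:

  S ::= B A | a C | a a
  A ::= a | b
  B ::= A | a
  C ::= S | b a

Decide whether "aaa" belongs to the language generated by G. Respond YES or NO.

CNF form of G:
  S -> B A | T0 C | T0 T0
  A -> a | b
  B -> a | b
  C -> B A | T0 C | T0 T0 | T1 T0
  T0 -> a
  T1 -> b

CYK table (by increasing span):
  cell(0,0) a: {A,B,T0}  orig:{A,B}
  cell(1,1) a: {A,B,T0}  orig:{A,B}
  cell(2,2) a: {A,B,T0}  orig:{A,B}
  cell(0,1) aa: {C,S}
  cell(1,2) aa: {C,S}
  cell(0,2) aaa: {C,S}

S ∈ T[0,2] ⇒ YES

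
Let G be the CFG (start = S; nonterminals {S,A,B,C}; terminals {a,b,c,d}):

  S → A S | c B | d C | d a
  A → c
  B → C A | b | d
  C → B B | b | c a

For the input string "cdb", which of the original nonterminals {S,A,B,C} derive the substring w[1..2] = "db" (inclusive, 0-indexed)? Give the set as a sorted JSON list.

CNF form of G:
  S -> A S | T0 B | T2 C | T2 T1
  A -> c
  B -> C A | b | d
  C -> B B | T0 T1 | b
  T0 -> c
  T1 -> a
  T2 -> d

CYK table (by increasing span) — only the sub-triangle for w[1..2]:
  [1..1]={B,T2}  "d"  orig:{B}
  [2..2]={B,C}  "b"
  [1..2]={C,S}  "db"

Original NTs in T[1,2] deriving "db": ["C", "S"]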